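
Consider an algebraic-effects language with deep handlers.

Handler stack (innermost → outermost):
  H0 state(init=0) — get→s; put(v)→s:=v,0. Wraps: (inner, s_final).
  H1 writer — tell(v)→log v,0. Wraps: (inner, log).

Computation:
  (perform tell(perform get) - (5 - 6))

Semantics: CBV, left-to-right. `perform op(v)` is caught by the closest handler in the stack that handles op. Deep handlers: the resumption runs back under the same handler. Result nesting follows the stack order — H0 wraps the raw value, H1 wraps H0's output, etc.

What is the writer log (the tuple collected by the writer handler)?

Evaluation trace:
get @ H0 ⇒ 0
tell(0) @ H1 ⇒ log+=0
H0 returns (1, 0)
H1 returns ((1, 0), (0))
= ((1, 0), (0))

Answer: (0)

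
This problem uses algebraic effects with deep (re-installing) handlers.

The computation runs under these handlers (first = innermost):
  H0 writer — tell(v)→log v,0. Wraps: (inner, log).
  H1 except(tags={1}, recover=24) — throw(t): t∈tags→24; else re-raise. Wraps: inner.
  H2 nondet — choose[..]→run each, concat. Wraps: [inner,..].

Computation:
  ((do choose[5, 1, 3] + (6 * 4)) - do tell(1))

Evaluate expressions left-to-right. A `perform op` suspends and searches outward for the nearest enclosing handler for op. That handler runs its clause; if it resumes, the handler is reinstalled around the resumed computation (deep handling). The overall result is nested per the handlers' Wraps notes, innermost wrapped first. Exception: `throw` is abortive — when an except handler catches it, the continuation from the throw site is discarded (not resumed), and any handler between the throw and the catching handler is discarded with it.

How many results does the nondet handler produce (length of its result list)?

Step-by-step:
choose[5, 1, 3] @ H2
  branch[0] choose=5:
    tell(1) @ H0 ⇒ log+=1
    H0 returns (29, (1))
    H1 returns (29, (1))
    H2 returns [(29, (1))]
  branch[1] choose=1:
    tell(1) @ H0 ⇒ log+=1
    H0 returns (25, (1))
    H1 returns (25, (1))
    H2 returns [(25, (1))]
  branch[2] choose=3:
    tell(1) @ H0 ⇒ log+=1
    H0 returns (27, (1))
    H1 returns (27, (1))
    H2 returns [(27, (1))]
= [(29, (1)), (25, (1)), (27, (1))]

Answer: 3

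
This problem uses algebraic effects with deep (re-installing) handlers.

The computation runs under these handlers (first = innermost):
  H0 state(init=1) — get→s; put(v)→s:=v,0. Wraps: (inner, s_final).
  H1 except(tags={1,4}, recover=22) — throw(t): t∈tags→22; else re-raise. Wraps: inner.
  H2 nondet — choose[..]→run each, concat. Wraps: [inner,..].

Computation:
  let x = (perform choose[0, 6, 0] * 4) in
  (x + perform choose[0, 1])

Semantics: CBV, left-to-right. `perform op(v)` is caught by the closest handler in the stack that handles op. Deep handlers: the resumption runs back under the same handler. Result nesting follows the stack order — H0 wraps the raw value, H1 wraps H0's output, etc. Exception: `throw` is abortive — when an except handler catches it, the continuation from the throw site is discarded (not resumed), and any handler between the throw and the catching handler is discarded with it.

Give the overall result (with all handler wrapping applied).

Answer: [(0, 1), (1, 1), (24, 1), (25, 1), (0, 1), (1, 1)]

Step-by-step:
choose[0, 6, 0] @ H2
  branch[0] choose=0:
    choose[0, 1] @ H2
      branch[0] choose=0:
        H0 returns (0, 1)
        H1 returns (0, 1)
        H2 returns [(0, 1)]
      branch[1] choose=1:
        H0 returns (1, 1)
        H1 returns (1, 1)
        H2 returns [(1, 1)]
  branch[1] choose=6:
    choose[0, 1] @ H2
      branch[0] choose=0:
        H0 returns (24, 1)
        H1 returns (24, 1)
        H2 returns [(24, 1)]
      branch[1] choose=1:
        H0 returns (25, 1)
        H1 returns (25, 1)
        H2 returns [(25, 1)]
  branch[2] choose=0:
    choose[0, 1] @ H2
      branch[0] choose=0:
        H0 returns (0, 1)
        H1 returns (0, 1)
        H2 returns [(0, 1)]
      branch[1] choose=1:
        H0 returns (1, 1)
        H1 returns (1, 1)
        H2 returns [(1, 1)]
= [(0, 1), (1, 1), (24, 1), (25, 1), (0, 1), (1, 1)]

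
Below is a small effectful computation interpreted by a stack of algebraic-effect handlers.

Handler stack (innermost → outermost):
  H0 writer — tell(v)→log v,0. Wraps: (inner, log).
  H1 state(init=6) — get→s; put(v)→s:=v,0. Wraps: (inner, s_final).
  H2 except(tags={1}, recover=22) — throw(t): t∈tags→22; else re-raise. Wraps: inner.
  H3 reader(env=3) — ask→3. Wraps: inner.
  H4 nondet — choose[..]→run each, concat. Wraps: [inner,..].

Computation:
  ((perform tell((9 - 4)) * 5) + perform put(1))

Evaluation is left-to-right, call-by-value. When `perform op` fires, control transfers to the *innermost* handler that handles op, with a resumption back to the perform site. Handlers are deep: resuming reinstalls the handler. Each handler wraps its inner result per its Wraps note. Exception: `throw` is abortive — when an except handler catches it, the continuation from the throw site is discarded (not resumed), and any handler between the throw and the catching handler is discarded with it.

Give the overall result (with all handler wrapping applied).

Evaluation trace:
tell(5) @ H0 ⇒ log+=5
put(1) @ H1 ⇒ s:=1
H0 returns (0, (5))
H1 returns ((0, (5)), 1)
H2 returns ((0, (5)), 1)
H3 returns ((0, (5)), 1)
H4 returns [((0, (5)), 1)]
= [((0, (5)), 1)]

Answer: [((0, (5)), 1)]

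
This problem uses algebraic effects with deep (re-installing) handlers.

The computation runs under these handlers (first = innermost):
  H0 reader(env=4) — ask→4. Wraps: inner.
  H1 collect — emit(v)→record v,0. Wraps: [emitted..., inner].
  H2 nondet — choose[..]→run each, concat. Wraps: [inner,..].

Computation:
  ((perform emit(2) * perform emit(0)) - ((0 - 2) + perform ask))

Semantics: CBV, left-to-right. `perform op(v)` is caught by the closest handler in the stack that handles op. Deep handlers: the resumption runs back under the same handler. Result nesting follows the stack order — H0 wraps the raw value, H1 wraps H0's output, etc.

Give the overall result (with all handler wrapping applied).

Answer: [[2, 0, -2]]

Evaluation trace:
emit(2) @ H1 ⇒ out+=2
emit(0) @ H1 ⇒ out+=0
ask @ H0 ⇒ 4
H0 returns -2
H1 returns [2, 0, -2]
H2 returns [[2, 0, -2]]
= [[2, 0, -2]]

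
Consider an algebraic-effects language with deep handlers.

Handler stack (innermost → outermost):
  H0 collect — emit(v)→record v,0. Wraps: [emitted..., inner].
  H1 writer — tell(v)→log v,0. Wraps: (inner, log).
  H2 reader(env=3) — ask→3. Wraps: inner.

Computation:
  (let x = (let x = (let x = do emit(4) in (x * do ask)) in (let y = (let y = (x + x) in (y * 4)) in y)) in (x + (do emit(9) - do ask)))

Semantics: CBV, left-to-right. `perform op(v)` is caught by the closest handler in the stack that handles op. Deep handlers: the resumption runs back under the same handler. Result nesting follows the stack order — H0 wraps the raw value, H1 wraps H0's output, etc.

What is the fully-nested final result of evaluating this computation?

Step-by-step:
emit(4) @ H0 ⇒ out+=4
ask @ H2 ⇒ 3
emit(9) @ H0 ⇒ out+=9
ask @ H2 ⇒ 3
H0 returns [4, 9, -3]
H1 returns ([4, 9, -3], ())
H2 returns ([4, 9, -3], ())
= ([4, 9, -3], ())

Answer: ([4, 9, -3], ())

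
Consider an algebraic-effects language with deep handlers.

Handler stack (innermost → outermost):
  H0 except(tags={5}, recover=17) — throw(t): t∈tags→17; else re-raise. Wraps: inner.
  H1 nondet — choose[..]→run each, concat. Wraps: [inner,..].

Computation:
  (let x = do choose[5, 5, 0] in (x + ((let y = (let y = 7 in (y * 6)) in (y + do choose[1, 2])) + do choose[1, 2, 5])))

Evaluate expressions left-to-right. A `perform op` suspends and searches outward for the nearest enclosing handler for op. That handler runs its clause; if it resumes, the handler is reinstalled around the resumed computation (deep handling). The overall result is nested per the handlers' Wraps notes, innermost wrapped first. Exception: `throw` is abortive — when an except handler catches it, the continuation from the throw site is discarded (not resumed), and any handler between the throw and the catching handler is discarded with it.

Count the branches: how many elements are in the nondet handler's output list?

Answer: 18

Step-by-step:
choose[5, 5, 0] @ H1
  branch[0] choose=5:
    choose[1, 2] @ H1
      branch[0] choose=1:
        choose[1, 2, 5] @ H1
          branch[0] choose=1:
            H0 returns 49
            H1 returns [49]
          branch[1] choose=2:
            H0 returns 50
            H1 returns [50]
          branch[2] choose=5:
            H0 returns 53
            H1 returns [53]
      branch[1] choose=2:
        choose[1, 2, 5] @ H1
          branch[0] choose=1:
            H0 returns 50
            H1 returns [50]
          branch[1] choose=2:
            H0 returns 51
            H1 returns [51]
          branch[2] choose=5:
            H0 returns 54
            H1 returns [54]
  branch[1] choose=5:
    choose[1, 2] @ H1
      branch[0] choose=1:
        choose[1, 2, 5] @ H1
          branch[0] choose=1:
            H0 returns 49
            H1 returns [49]
          branch[1] choose=2:
            H0 returns 50
            H1 returns [50]
          branch[2] choose=5:
            H0 returns 53
            H1 returns [53]
      branch[1] choose=2:
        choose[1, 2, 5] @ H1
          branch[0] choose=1:
            H0 returns 50
            H1 returns [50]
          branch[1] choose=2:
            H0 returns 51
            H1 returns [51]
          branch[2] choose=5:
            H0 returns 54
            H1 returns [54]
  branch[2] choose=0:
    choose[1, 2] @ H1
      branch[0] choose=1:
        choose[1, 2, 5] @ H1
          branch[0] choose=1:
            H0 returns 44
            H1 returns [44]
          branch[1] choose=2:
            H0 returns 45
            H1 returns [45]
          branch[2] choose=5:
            H0 returns 48
            H1 returns [48]
      branch[1] choose=2:
        choose[1, 2, 5] @ H1
          branch[0] choose=1:
            H0 returns 45
            H1 returns [45]
          branch[1] choose=2:
            H0 returns 46
            H1 returns [46]
          branch[2] choose=5:
            H0 returns 49
            H1 returns [49]
= [49, 50, 53, 50, 51, 54, 49, 50, 53, 50, 51, 54, 44, 45, 48, 45, 46, 49]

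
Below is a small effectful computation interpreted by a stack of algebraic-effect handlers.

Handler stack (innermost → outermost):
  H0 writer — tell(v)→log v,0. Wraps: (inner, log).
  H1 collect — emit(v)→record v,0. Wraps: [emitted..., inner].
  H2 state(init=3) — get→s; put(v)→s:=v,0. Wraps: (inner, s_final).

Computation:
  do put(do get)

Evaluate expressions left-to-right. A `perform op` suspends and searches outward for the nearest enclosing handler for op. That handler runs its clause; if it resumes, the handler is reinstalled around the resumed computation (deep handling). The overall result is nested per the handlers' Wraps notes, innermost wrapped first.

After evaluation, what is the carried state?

Working:
get @ H2 ⇒ 3
put(3) @ H2 ⇒ s:=3
H0 returns (0, ())
H1 returns [(0, ())]
H2 returns ([(0, ())], 3)
= ([(0, ())], 3)

Answer: 3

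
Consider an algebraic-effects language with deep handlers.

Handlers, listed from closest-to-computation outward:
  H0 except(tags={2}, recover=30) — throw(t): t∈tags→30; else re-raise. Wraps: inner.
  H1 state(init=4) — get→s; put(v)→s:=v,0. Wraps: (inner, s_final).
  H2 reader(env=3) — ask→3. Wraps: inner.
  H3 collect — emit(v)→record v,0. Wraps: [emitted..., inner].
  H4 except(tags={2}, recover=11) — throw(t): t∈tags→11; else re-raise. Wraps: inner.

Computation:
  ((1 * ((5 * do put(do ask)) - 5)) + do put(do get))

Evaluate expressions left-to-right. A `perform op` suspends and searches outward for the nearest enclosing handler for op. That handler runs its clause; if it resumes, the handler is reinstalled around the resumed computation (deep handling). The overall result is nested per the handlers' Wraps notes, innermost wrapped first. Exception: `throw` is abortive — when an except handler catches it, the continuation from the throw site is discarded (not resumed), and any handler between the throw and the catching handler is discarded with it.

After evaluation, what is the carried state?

Answer: 3

Working:
ask @ H2 ⇒ 3
put(3) @ H1 ⇒ s:=3
get @ H1 ⇒ 3
put(3) @ H1 ⇒ s:=3
H0 returns -5
H1 returns (-5, 3)
H2 returns (-5, 3)
H3 returns [(-5, 3)]
H4 returns [(-5, 3)]
= [(-5, 3)]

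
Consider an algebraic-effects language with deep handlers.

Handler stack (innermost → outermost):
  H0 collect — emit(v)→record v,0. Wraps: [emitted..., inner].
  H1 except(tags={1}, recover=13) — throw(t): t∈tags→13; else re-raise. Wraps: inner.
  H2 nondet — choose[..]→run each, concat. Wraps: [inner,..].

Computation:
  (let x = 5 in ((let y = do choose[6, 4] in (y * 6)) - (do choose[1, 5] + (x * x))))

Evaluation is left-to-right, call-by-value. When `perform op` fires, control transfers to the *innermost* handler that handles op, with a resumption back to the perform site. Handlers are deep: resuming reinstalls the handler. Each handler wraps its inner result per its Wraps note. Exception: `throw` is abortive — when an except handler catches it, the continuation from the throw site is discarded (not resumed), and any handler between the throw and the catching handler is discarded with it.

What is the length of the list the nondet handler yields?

Answer: 4

Step-by-step:
choose[6, 4] @ H2
  branch[0] choose=6:
    choose[1, 5] @ H2
      branch[0] choose=1:
        H0 returns [10]
        H1 returns [10]
        H2 returns [[10]]
      branch[1] choose=5:
        H0 returns [6]
        H1 returns [6]
        H2 returns [[6]]
  branch[1] choose=4:
    choose[1, 5] @ H2
      branch[0] choose=1:
        H0 returns [-2]
        H1 returns [-2]
        H2 returns [[-2]]
      branch[1] choose=5:
        H0 returns [-6]
        H1 returns [-6]
        H2 returns [[-6]]
= [[10], [6], [-2], [-6]]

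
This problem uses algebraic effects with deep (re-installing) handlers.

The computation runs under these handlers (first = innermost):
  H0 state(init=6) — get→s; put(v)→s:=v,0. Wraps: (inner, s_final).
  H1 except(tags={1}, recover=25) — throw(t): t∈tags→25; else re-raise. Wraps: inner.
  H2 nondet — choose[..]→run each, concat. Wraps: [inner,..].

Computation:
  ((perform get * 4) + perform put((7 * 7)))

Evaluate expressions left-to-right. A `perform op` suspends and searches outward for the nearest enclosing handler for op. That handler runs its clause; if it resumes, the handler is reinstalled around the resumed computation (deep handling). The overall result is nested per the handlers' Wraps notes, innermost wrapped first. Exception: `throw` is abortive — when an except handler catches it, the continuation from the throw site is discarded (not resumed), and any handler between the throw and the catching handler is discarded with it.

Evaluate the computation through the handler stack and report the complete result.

Answer: [(24, 49)]

Working:
get @ H0 ⇒ 6
put(49) @ H0 ⇒ s:=49
H0 returns (24, 49)
H1 returns (24, 49)
H2 returns [(24, 49)]
= [(24, 49)]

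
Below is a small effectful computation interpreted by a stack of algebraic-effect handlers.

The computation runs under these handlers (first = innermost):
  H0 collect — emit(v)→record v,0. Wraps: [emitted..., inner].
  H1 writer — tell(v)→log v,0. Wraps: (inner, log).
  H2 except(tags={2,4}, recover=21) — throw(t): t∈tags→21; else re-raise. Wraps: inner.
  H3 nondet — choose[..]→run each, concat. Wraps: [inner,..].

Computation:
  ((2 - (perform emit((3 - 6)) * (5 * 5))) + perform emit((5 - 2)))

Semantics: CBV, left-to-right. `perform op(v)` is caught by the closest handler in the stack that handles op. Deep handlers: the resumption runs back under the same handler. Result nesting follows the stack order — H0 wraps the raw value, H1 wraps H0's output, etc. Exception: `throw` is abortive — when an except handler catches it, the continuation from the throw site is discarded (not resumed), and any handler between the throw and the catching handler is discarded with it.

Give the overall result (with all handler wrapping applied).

Answer: [([-3, 3, 2], ())]

Evaluation trace:
emit(-3) @ H0 ⇒ out+=-3
emit(3) @ H0 ⇒ out+=3
H0 returns [-3, 3, 2]
H1 returns ([-3, 3, 2], ())
H2 returns ([-3, 3, 2], ())
H3 returns [([-3, 3, 2], ())]
= [([-3, 3, 2], ())]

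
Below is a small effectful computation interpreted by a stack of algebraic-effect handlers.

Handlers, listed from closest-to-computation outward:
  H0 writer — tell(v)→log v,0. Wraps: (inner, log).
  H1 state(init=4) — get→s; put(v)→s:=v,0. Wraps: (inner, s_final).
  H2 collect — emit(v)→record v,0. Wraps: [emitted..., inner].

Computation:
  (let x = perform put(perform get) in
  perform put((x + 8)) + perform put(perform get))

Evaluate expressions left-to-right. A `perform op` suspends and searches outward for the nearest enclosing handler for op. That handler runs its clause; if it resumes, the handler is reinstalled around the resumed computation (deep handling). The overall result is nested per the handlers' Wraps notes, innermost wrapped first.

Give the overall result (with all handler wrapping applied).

Evaluation trace:
get @ H1 ⇒ 4
put(4) @ H1 ⇒ s:=4
put(8) @ H1 ⇒ s:=8
get @ H1 ⇒ 8
put(8) @ H1 ⇒ s:=8
H0 returns (0, ())
H1 returns ((0, ()), 8)
H2 returns [((0, ()), 8)]
= [((0, ()), 8)]

Answer: [((0, ()), 8)]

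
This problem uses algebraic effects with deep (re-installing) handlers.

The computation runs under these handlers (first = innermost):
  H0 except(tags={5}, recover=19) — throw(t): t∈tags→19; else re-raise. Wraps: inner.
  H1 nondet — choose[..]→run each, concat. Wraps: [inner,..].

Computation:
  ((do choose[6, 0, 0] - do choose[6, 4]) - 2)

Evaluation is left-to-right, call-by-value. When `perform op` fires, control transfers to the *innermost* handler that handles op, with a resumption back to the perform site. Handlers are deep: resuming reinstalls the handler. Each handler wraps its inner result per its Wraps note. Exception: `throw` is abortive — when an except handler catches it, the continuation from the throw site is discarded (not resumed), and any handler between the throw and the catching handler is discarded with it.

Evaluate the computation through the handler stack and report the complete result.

Answer: [-2, 0, -8, -6, -8, -6]

Working:
choose[6, 0, 0] @ H1
  branch[0] choose=6:
    choose[6, 4] @ H1
      branch[0] choose=6:
        H0 returns -2
        H1 returns [-2]
      branch[1] choose=4:
        H0 returns 0
        H1 returns [0]
  branch[1] choose=0:
    choose[6, 4] @ H1
      branch[0] choose=6:
        H0 returns -8
        H1 returns [-8]
      branch[1] choose=4:
        H0 returns -6
        H1 returns [-6]
  branch[2] choose=0:
    choose[6, 4] @ H1
      branch[0] choose=6:
        H0 returns -8
        H1 returns [-8]
      branch[1] choose=4:
        H0 returns -6
        H1 returns [-6]
= [-2, 0, -8, -6, -8, -6]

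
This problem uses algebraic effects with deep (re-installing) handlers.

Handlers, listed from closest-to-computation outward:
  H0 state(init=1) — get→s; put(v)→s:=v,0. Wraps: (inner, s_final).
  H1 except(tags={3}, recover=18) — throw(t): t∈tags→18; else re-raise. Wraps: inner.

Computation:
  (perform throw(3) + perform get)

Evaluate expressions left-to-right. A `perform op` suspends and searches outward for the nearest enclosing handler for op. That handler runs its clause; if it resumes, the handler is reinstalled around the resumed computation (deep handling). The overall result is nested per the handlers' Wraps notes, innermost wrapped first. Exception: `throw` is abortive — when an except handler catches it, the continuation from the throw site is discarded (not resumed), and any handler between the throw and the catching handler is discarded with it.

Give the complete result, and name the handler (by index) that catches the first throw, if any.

Evaluation trace:
throw(3) @ H1 caught ⇒ 18
= 18

Answer: 18 ; first throw caught by: H1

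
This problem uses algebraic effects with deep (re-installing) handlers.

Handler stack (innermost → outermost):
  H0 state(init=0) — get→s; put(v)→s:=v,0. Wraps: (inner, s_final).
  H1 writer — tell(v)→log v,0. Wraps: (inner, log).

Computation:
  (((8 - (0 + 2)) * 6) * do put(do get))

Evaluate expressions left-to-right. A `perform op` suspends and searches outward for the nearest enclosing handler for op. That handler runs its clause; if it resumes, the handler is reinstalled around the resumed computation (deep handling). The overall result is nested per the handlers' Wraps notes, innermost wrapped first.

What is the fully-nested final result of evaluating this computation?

Working:
get @ H0 ⇒ 0
put(0) @ H0 ⇒ s:=0
H0 returns (0, 0)
H1 returns ((0, 0), ())
= ((0, 0), ())

Answer: ((0, 0), ())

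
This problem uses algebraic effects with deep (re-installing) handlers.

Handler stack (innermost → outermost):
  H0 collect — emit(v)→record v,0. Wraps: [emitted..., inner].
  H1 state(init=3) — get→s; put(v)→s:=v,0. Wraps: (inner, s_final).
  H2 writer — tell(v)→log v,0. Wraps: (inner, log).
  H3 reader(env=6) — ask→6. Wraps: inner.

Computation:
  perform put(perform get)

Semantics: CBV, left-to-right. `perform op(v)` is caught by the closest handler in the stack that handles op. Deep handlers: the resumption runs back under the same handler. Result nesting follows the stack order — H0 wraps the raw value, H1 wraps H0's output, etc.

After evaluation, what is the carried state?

Evaluation trace:
get @ H1 ⇒ 3
put(3) @ H1 ⇒ s:=3
H0 returns [0]
H1 returns ([0], 3)
H2 returns (([0], 3), ())
H3 returns (([0], 3), ())
= (([0], 3), ())

Answer: 3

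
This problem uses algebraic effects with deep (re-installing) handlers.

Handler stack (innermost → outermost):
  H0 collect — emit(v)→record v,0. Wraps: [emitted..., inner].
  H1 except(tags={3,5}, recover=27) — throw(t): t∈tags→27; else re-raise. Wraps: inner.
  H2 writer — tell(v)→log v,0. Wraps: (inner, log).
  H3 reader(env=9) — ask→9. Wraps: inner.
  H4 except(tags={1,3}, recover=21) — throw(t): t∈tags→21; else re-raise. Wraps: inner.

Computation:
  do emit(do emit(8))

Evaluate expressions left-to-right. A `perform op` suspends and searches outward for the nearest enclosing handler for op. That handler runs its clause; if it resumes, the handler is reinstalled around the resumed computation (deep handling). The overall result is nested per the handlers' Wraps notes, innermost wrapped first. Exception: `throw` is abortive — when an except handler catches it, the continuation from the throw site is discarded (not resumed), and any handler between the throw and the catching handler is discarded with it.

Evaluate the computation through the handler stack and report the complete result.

Answer: ([8, 0, 0], ())

Step-by-step:
emit(8) @ H0 ⇒ out+=8
emit(0) @ H0 ⇒ out+=0
H0 returns [8, 0, 0]
H1 returns [8, 0, 0]
H2 returns ([8, 0, 0], ())
H3 returns ([8, 0, 0], ())
H4 returns ([8, 0, 0], ())
= ([8, 0, 0], ())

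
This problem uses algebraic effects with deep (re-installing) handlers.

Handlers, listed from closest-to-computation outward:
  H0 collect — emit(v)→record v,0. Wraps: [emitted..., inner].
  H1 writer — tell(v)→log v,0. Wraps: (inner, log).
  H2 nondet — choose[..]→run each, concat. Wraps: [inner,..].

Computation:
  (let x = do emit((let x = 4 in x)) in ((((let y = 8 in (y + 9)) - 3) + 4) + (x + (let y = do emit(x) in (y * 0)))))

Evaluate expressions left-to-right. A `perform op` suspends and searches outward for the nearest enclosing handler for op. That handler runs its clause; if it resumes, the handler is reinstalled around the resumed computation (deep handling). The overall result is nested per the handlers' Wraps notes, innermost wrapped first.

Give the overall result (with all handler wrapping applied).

Answer: [([4, 0, 18], ())]

Step-by-step:
emit(4) @ H0 ⇒ out+=4
emit(0) @ H0 ⇒ out+=0
H0 returns [4, 0, 18]
H1 returns ([4, 0, 18], ())
H2 returns [([4, 0, 18], ())]
= [([4, 0, 18], ())]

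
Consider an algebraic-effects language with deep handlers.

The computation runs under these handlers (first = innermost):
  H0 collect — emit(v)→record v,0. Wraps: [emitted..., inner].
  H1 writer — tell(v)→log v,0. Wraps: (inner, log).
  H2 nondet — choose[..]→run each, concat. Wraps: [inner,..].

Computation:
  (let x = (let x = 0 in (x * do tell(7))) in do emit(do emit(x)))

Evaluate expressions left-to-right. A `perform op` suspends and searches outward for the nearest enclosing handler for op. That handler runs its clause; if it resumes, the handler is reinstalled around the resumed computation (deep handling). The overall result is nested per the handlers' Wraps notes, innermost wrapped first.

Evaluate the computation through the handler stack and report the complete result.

Working:
tell(7) @ H1 ⇒ log+=7
emit(0) @ H0 ⇒ out+=0
emit(0) @ H0 ⇒ out+=0
H0 returns [0, 0, 0]
H1 returns ([0, 0, 0], (7))
H2 returns [([0, 0, 0], (7))]
= [([0, 0, 0], (7))]

Answer: [([0, 0, 0], (7))]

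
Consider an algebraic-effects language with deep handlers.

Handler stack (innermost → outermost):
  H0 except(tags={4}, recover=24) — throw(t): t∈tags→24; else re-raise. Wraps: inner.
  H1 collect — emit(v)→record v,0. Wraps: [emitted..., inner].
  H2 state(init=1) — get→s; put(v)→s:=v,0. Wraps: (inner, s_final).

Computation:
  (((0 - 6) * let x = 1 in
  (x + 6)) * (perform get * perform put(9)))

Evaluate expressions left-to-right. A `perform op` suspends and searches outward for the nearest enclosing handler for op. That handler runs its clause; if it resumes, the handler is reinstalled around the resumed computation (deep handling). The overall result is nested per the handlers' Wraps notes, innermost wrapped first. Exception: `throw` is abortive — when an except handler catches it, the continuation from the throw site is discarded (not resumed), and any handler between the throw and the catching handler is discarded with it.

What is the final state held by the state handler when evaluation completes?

Step-by-step:
get @ H2 ⇒ 1
put(9) @ H2 ⇒ s:=9
H0 returns 0
H1 returns [0]
H2 returns ([0], 9)
= ([0], 9)

Answer: 9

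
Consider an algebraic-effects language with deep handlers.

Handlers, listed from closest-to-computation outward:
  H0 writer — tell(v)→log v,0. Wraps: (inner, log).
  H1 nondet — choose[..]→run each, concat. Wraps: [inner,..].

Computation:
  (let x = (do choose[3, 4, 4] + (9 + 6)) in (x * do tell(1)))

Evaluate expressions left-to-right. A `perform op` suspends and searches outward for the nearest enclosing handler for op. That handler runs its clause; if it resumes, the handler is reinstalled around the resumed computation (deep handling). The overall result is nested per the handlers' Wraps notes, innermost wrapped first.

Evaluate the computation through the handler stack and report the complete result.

Step-by-step:
choose[3, 4, 4] @ H1
  branch[0] choose=3:
    tell(1) @ H0 ⇒ log+=1
    H0 returns (0, (1))
    H1 returns [(0, (1))]
  branch[1] choose=4:
    tell(1) @ H0 ⇒ log+=1
    H0 returns (0, (1))
    H1 returns [(0, (1))]
  branch[2] choose=4:
    tell(1) @ H0 ⇒ log+=1
    H0 returns (0, (1))
    H1 returns [(0, (1))]
= [(0, (1)), (0, (1)), (0, (1))]

Answer: [(0, (1)), (0, (1)), (0, (1))]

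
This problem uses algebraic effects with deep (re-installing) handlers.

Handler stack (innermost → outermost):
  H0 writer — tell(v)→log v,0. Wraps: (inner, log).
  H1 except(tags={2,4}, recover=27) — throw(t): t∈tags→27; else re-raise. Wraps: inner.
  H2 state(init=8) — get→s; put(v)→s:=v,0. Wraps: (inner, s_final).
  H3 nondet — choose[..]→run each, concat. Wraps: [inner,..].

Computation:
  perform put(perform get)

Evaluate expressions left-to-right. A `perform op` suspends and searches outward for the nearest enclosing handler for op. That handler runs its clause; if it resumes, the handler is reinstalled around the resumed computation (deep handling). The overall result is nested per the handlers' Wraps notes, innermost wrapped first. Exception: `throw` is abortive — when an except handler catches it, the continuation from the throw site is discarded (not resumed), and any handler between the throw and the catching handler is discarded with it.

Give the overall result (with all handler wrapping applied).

Working:
get @ H2 ⇒ 8
put(8) @ H2 ⇒ s:=8
H0 returns (0, ())
H1 returns (0, ())
H2 returns ((0, ()), 8)
H3 returns [((0, ()), 8)]
= [((0, ()), 8)]

Answer: [((0, ()), 8)]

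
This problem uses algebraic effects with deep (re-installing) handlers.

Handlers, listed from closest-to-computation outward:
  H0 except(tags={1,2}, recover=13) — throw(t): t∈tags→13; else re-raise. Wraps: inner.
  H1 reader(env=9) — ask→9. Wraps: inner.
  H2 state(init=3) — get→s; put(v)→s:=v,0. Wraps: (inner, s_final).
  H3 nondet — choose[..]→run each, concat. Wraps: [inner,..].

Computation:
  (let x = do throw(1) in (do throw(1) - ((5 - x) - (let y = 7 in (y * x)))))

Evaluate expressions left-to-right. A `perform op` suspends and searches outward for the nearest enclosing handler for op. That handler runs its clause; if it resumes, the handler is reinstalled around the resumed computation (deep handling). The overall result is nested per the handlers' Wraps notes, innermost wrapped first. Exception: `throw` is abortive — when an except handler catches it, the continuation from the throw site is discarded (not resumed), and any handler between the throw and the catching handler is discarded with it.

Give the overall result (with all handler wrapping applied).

Answer: [(13, 3)]

Step-by-step:
throw(1) @ H0 caught ⇒ 13
H1 returns 13
H2 returns (13, 3)
H3 returns [(13, 3)]
= [(13, 3)]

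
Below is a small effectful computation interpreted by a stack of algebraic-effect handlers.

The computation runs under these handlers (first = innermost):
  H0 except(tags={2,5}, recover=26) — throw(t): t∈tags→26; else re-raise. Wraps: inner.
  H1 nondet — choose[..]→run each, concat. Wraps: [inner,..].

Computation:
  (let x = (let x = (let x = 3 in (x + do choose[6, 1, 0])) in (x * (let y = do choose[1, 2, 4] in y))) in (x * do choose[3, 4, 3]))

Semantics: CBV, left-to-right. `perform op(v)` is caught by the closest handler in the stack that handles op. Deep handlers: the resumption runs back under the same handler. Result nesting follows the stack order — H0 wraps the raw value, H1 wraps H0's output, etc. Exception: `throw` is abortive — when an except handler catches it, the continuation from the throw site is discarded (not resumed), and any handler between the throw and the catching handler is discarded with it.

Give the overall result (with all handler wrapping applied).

Working:
choose[6, 1, 0] @ H1
  branch[0] choose=6:
    choose[1, 2, 4] @ H1
      branch[0] choose=1:
        choose[3, 4, 3] @ H1
          branch[0] choose=3:
            H0 returns 27
            H1 returns [27]
          branch[1] choose=4:
            H0 returns 36
            H1 returns [36]
          branch[2] choose=3:
            H0 returns 27
            H1 returns [27]
      branch[1] choose=2:
        choose[3, 4, 3] @ H1
          branch[0] choose=3:
            H0 returns 54
            H1 returns [54]
          branch[1] choose=4:
            H0 returns 72
            H1 returns [72]
          branch[2] choose=3:
            H0 returns 54
            H1 returns [54]
      branch[2] choose=4:
        choose[3, 4, 3] @ H1
          branch[0] choose=3:
            H0 returns 108
            H1 returns [108]
          branch[1] choose=4:
            H0 returns 144
            H1 returns [144]
          branch[2] choose=3:
            H0 returns 108
            H1 returns [108]
  branch[1] choose=1:
    choose[1, 2, 4] @ H1
      branch[0] choose=1:
        choose[3, 4, 3] @ H1
          branch[0] choose=3:
            H0 returns 12
            H1 returns [12]
          branch[1] choose=4:
            H0 returns 16
            H1 returns [16]
          branch[2] choose=3:
            H0 returns 12
            H1 returns [12]
      branch[1] choose=2:
        choose[3, 4, 3] @ H1
          branch[0] choose=3:
            H0 returns 24
            H1 returns [24]
          branch[1] choose=4:
            H0 returns 32
            H1 returns [32]
          branch[2] choose=3:
            H0 returns 24
            H1 returns [24]
      branch[2] choose=4:
        choose[3, 4, 3] @ H1
          branch[0] choose=3:
            H0 returns 48
            H1 returns [48]
          branch[1] choose=4:
            H0 returns 64
            H1 returns [64]
          branch[2] choose=3:
            H0 returns 48
            H1 returns [48]
  branch[2] choose=0:
    choose[1, 2, 4] @ H1
      branch[0] choose=1:
        choose[3, 4, 3] @ H1
          branch[0] choose=3:
            H0 returns 9
            H1 returns [9]
          branch[1] choose=4:
            H0 returns 12
            H1 returns [12]
          branch[2] choose=3:
            H0 returns 9
            H1 returns [9]
      branch[1] choose=2:
        choose[3, 4, 3] @ H1
          branch[0] choose=3:
            H0 returns 18
            H1 returns [18]
          branch[1] choose=4:
            H0 returns 24
            H1 returns [24]
          branch[2] choose=3:
            H0 returns 18
            H1 returns [18]
      branch[2] choose=4:
        choose[3, 4, 3] @ H1
          branch[0] choose=3:
            H0 returns 36
            H1 returns [36]
          branch[1] choose=4:
            H0 returns 48
            H1 returns [48]
          branch[2] choose=3:
            H0 returns 36
            H1 returns [36]
= [27, 36, 27, 54, 72, 54, 108, 144, 108, 12, 16, 12, 24, 32, 24, 48, 64, 48, 9, 12, 9, 18, 24, 18, 36, 48, 36]

Answer: [27, 36, 27, 54, 72, 54, 108, 144, 108, 12, 16, 12, 24, 32, 24, 48, 64, 48, 9, 12, 9, 18, 24, 18, 36, 48, 36]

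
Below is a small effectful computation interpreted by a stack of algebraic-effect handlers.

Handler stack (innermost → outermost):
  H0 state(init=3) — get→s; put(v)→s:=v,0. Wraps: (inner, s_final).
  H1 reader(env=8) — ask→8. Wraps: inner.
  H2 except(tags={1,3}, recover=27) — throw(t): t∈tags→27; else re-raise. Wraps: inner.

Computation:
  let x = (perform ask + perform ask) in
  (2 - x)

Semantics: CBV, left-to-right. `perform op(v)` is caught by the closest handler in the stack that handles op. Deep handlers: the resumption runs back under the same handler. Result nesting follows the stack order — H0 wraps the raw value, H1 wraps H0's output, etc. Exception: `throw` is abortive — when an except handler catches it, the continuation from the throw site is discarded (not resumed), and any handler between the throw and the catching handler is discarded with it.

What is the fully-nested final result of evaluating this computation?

Answer: (-14, 3)

Step-by-step:
ask @ H1 ⇒ 8
ask @ H1 ⇒ 8
H0 returns (-14, 3)
H1 returns (-14, 3)
H2 returns (-14, 3)
= (-14, 3)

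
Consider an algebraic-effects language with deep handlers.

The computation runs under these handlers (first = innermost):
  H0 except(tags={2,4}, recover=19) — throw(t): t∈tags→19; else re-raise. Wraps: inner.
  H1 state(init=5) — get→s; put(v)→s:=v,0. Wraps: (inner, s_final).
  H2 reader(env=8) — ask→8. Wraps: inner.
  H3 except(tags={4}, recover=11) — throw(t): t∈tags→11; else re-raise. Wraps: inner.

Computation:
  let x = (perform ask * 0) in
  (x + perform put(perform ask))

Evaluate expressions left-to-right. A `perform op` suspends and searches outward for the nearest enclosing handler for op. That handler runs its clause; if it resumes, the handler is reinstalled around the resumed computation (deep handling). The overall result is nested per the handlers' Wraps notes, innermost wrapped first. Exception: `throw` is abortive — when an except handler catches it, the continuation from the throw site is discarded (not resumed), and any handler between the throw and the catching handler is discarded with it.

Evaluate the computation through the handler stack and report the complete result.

Evaluation trace:
ask @ H2 ⇒ 8
ask @ H2 ⇒ 8
put(8) @ H1 ⇒ s:=8
H0 returns 0
H1 returns (0, 8)
H2 returns (0, 8)
H3 returns (0, 8)
= (0, 8)

Answer: (0, 8)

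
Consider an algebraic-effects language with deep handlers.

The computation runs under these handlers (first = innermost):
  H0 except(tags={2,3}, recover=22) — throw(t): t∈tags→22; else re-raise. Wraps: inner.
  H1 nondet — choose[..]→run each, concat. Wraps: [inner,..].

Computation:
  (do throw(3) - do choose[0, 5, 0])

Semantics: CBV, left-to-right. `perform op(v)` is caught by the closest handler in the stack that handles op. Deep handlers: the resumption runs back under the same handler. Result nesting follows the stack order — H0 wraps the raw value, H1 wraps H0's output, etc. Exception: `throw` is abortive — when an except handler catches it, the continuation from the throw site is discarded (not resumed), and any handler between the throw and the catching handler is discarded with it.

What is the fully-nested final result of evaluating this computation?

Answer: [22]

Working:
throw(3) @ H0 caught ⇒ 22
H1 returns [22]
= [22]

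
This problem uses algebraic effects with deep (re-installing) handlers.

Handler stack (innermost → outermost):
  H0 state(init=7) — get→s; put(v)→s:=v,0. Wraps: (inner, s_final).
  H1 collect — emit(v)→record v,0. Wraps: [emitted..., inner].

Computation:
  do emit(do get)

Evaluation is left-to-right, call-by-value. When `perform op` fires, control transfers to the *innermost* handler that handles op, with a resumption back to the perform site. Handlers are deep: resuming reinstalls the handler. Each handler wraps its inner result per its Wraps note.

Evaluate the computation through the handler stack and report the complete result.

Evaluation trace:
get @ H0 ⇒ 7
emit(7) @ H1 ⇒ out+=7
H0 returns (0, 7)
H1 returns [7, (0, 7)]
= [7, (0, 7)]

Answer: [7, (0, 7)]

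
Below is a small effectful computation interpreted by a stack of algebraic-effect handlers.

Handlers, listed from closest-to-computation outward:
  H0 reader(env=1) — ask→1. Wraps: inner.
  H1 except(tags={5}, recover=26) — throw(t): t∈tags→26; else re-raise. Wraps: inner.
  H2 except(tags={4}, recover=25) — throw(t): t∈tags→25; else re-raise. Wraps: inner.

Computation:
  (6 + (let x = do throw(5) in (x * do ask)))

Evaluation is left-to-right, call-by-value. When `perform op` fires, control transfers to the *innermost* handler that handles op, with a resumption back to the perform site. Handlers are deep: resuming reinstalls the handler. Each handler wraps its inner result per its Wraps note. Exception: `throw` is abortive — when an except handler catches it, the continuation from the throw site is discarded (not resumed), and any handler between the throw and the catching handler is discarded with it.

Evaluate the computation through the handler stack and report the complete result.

Answer: 26

Working:
throw(5) @ H1 caught ⇒ 26
H2 returns 26
= 26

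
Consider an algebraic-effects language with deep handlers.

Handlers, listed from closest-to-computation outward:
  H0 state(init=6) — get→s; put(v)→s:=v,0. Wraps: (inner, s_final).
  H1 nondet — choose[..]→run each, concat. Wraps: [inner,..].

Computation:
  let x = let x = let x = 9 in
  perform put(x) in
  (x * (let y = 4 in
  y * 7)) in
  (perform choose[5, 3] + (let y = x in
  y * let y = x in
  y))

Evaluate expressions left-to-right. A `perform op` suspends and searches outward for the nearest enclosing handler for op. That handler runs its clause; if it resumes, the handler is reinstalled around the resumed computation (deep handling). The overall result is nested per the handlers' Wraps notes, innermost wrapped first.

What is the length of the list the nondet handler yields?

Step-by-step:
put(9) @ H0 ⇒ s:=9
choose[5, 3] @ H1
  branch[0] choose=5:
    H0 returns (5, 9)
    H1 returns [(5, 9)]
  branch[1] choose=3:
    H0 returns (3, 9)
    H1 returns [(3, 9)]
= [(5, 9), (3, 9)]

Answer: 2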